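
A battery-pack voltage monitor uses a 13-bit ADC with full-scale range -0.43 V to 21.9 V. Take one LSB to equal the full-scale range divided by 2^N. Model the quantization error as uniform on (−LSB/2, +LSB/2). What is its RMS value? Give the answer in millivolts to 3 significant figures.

0.787 mV

The full-scale span is 21.9 − (-0.43) = 22.33 V.
LSB = 22.33 V / 2^13 = 2.7258 mV.
RMS of a uniform error over width LSB is LSB/√12 = 0.787 mV.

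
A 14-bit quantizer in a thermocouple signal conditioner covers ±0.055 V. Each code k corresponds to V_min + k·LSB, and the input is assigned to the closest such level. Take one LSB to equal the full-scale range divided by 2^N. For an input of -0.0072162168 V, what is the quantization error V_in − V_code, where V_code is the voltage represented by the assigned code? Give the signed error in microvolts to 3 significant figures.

Span: 0.055 V − (-0.055 V) = 0.11 V. LSB = 0.11 V / 2^14 ≈ 6.714 µV.
(V_in − V_min)/LSB = (-0.0072162168 − (-0.055)) × 16384/0.11 = 7117.1773 → nearest code k = 7117.
V_code = V_min + k × range/2^14 = -0.055 + 7117 × 0.11/16384 = -0.0072174072266 V.
V_in − V_code = -0.0072162168 − (-0.0072174072266) = +1.19 µV.

+1.19 µV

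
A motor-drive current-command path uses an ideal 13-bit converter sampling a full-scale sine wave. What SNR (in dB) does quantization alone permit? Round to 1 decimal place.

80.0 dB

SNR = 6.02·13 + 1.76 = 80.02 dB.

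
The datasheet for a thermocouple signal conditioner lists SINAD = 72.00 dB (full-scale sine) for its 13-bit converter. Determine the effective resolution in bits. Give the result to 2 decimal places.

11.67 bits

Inverting SNR = 6.02 N + 1.76: N_eff = (72.00 − 1.76)/6.02 = 11.6678.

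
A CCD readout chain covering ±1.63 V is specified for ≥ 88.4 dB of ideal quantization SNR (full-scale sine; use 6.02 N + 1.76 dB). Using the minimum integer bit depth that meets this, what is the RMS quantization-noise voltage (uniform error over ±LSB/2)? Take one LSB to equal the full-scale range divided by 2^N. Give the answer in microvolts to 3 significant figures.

The full-scale span is 1.63 − (-1.63) = 3.26 V.
N ≥ (88.4 − 1.76)/6.02 = 14.392 → N_min = 15.
LSB = 3.26 V ÷ 2^15 = 3.26/32768 V = 99.487 µV.
RMS noise = LSB/√12 = 28.7 µV.

28.7 µV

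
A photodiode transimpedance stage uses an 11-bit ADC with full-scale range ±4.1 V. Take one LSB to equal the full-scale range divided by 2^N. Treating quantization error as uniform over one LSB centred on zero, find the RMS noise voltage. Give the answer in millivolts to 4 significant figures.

Full-scale range = 4.1 V − (-4.1 V) = 8.2 V.
LSB = 8.2 V ÷ 2^11 = 8.2/2048 V = 4.00391 mV.
For a uniform distribution on [−LSB/2, +LSB/2], V_rms = LSB/√12 = 4.00391 mV/3.4641 = 1.156 mV.

1.156 mV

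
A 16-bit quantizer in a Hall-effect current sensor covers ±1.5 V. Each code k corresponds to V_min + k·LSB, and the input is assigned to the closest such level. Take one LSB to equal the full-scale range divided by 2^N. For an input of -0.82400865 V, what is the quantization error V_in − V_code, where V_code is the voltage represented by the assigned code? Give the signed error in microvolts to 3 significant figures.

+11.7 µV

Full-scale range = 1.5 V − (-1.5 V) = 3 V. LSB = 3 V / 2^16 ≈ 45.78 µV.
Position in LSBs: (-0.82400865 − (-1.5)) × 65536/3 = 14767.2564; rounding gives k = 14767.
V_code = V_min + k × range/2^16 = -1.5 + 14767 × 3/65536 = -0.82402038574 V.
e = -0.82400865 − (-0.82402038574) = +11.7 µV.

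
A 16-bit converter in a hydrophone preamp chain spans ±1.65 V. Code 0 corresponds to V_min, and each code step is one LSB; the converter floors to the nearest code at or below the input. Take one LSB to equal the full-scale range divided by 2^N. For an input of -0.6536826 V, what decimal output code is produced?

The full-scale span is 1.65 − (-1.65) = 3.3 V. LSB = 3.3 V / 2^16 ≈ 50.35 µV.
(V_in − V_min) × 2^16/range = (-0.6536826 − (-1.65)) × 65536/3.3 = 19786.260.
Floor → code = 19786.

19786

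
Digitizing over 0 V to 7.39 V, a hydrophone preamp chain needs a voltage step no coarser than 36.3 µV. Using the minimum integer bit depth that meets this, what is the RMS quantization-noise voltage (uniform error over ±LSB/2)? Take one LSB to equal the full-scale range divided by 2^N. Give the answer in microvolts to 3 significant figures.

8.14 µV

Range is 7.39 V.
Required number of levels: 7.39/36.3 µV = 203580; smallest N with 2^N ≥ that is 18.
LSB = 7.39 V ÷ 2^18 = 7.39/262144 V = 28.191 µV.
V_rms = LSB/√12 = 8.14 µV.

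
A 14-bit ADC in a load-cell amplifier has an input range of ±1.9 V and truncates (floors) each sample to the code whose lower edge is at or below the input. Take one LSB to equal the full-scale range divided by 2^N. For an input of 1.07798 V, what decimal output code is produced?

12839

The full-scale span is 1.9 − (-1.9) = 3.8 V. LSB = 3.8 V / 2^14 ≈ 231.9 µV.
(V_in − V_min) × 2^14/range = (1.07798 − (-1.9)) × 16384/3.8 = 12839.796.
Floor → code = 12839.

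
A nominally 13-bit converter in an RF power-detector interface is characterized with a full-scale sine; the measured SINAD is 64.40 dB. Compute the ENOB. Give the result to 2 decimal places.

Inverting SNR = 6.02 N + 1.76: N_eff = (64.40 − 1.76)/6.02 = 10.4053.

10.41 bits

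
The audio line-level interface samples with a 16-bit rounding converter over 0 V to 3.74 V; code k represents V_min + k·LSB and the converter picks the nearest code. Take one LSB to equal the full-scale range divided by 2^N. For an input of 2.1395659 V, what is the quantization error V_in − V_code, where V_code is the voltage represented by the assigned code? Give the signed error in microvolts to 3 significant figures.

Span = 3.74 V. LSB = 3.74 V / 2^16 ≈ 57.07 µV.
Position in LSBs: (2.1395659 − (0)) × 65536/3.74 = 37491.6018; rounding gives k = 37492.
V_code = 0 + (37492/65536) × 3.74 = 2.1395886230 V.
Error = V_in − V_code = 2.1395659 − (2.1395886230) = −22.7 µV.

−22.7 µV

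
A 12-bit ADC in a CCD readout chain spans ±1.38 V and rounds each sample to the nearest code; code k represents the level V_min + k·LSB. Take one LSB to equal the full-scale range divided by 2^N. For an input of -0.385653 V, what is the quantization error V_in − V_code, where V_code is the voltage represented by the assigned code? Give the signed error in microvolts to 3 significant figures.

Range = 1.38 − (-1.38) = 2.76 V. LSB = 2.76 V / 2^12 ≈ 0.6738 mV.
(-0.385653 − (-1.38)) / LSB = 0.994347 × 4096/2.76 = 1475.6686. Nearest integer: k = 1476.
V_code = -1.38 + (1476/4096) × 2.76 = -0.3854296875 V.
e = -0.385653 − (-0.3854296875) = −223 µV.

−223 µV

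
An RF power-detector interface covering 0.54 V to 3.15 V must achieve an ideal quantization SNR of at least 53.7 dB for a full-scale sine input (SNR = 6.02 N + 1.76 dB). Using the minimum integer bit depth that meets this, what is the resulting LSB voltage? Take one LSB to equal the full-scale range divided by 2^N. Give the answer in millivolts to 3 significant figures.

Range = 3.15 − (0.54) = 2.61 V.
Required N = ⌈(53.7 − 1.76)/6.02⌉ = ⌈8.628⌉ = 9.
LSB = 2.61 V ÷ 2^9 = 2.61/512 V = 5.10 mV.

5.10 mV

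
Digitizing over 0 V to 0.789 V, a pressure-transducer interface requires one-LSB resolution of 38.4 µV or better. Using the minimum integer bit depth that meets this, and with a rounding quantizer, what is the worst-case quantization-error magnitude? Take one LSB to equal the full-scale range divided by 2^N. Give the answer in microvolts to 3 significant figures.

Range is 0.789 V.
Required number of levels: 0.789/38.4 µV = 20547; smallest N with 2^N ≥ that is 15.
LSB = 0.789 V / 2^15 = 24.078 µV.
Half an LSB is 12.0 µV.

12.0 µV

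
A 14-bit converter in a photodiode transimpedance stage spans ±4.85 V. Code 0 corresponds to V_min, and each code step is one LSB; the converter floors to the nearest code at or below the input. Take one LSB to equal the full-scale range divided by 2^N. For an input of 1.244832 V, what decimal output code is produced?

10294

Span: 4.85 V − (-4.85 V) = 9.7 V. LSB = 9.7 V / 2^14 ≈ 0.5920 mV.
V_in − V_min = 1.244832 − (-4.85) = 6.094832 V.
Divide by LSB: 6.094832 × 16384/9.7 = 10294.6111.
Truncating gives code 10294.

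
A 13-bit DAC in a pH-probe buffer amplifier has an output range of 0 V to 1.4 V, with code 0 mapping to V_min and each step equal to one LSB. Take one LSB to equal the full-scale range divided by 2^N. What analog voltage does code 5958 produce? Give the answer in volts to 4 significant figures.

1.018 V

Span = 1.4 V. LSB = 1.4 V / 2^13.
Output = V_min + (5958/8192) × range = 0 + 0.727295 × 1.4 V
      = 0 V + 1.01821 V = 1.01821 V.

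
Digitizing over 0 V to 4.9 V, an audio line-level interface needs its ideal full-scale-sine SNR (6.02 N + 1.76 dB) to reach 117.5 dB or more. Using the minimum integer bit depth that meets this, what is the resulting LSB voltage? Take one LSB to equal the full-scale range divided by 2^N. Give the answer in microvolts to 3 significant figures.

4.67 µV

V_FS = 4.9 V.
N ≥ (117.5 − 1.76)/6.02 = 19.226 → N_min = 20.
LSB = 4.9 V / 2^20 = 4.67 µV.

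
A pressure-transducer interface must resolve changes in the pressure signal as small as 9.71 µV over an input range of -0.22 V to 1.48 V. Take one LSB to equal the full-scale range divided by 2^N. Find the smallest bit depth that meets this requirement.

Full-scale range = 1.48 V − (-0.22 V) = 1.7 V.
1.7 V / 9.71 µV = 175100. Since 2^17 = 131072 and 2^18 = 262144, N = 18.

18 bits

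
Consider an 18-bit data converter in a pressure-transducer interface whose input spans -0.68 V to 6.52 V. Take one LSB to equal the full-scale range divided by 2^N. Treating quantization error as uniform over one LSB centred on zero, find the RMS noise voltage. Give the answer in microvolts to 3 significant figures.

Span: 6.52 V − (-0.68 V) = 7.2 V.
One LSB is 7.2 V / 262144 = 27.466 µV.
RMS of a uniform error over width LSB is LSB/√12 = 7.93 µV.

7.93 µV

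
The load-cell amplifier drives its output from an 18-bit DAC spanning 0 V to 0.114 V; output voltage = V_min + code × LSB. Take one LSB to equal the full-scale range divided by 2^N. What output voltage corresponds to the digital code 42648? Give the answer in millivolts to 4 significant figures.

18.55 mV

V_FS = 0.114 V. LSB = 0.114 V / 2^18.
V_out = 0 + 42648 × (0.114/262144) V
      = 0 + 0.0185466 = 0.0185466 V.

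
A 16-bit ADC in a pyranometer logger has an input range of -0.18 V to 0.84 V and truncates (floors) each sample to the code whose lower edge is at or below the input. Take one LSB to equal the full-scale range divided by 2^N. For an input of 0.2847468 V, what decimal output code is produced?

Range = 0.84 − (-0.18) = 1.02 V. LSB = 1.02 V / 2^16 ≈ 15.56 µV.
V_in − V_min = 0.2847468 − (-0.18) = 0.4647468 V.
Divide by LSB: 0.4647468 × 65536/1.02 = 29860.4375.
Truncating gives code 29860.

29860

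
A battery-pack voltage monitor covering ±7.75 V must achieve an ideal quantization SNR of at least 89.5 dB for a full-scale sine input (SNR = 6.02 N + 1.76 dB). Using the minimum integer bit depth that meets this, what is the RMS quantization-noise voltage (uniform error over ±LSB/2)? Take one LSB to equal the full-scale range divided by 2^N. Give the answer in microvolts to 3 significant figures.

Range = 7.75 − (-7.75) = 15.5 V.
Solving 6.02 N ≥ 89.5 − 1.76: N ≥ 14.575. Round up → N = 15.
LSB = 15.5 V / 2^15 = 473.02 µV.
RMS noise = LSB/√12 = 137 µV.

137 µV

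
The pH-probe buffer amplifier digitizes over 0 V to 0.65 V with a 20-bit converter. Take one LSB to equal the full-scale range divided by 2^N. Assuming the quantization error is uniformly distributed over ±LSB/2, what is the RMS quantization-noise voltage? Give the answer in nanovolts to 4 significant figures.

178.9 nV

Range is 0.65 V.
Step size = 0.65/1048576 V = 0.619888 µV.
V_rms = LSB/√12 = 0.619888 µV / √12 = 178.9 nV.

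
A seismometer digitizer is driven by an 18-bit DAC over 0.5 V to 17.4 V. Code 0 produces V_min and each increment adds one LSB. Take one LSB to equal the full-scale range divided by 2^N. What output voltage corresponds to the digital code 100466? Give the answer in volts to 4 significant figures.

Range = 17.4 − (0.5) = 16.9 V. LSB = 16.9 V / 2^18.
V_out = V_min + code × LSB = 0.5 V + 100466 × 16.9 V / 262144
      = 0.5 + 6.47688 = 6.97688 V.

6.977 V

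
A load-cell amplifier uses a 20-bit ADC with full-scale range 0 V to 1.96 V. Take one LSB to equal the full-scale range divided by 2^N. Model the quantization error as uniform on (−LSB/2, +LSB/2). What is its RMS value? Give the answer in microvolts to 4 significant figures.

Span = 1.96 V.
One LSB is 1.96 V / 1048576 = 1.86920 µV.
RMS of a uniform error over width LSB is LSB/√12 = 0.5396 µV.

0.5396 µV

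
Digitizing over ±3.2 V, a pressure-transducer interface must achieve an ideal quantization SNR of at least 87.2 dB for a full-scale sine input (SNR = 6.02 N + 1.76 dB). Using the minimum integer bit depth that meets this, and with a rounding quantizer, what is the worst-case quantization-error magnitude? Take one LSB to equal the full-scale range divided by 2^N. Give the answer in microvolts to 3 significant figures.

The full-scale span is 3.2 − (-3.2) = 6.4 V.
Solving 6.02 N ≥ 87.2 − 1.76: N ≥ 14.193. Round up → N = 15.
LSB = 6.4 V / 2^15 = 195.31 µV.
Max error for round-to-nearest is LSB/2 = 97.7 µV.

97.7 µV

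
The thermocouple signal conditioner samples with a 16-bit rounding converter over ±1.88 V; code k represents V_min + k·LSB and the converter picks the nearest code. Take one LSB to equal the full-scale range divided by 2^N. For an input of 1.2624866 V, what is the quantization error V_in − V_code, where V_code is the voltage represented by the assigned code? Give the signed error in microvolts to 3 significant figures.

Range = 1.88 − (-1.88) = 3.76 V. LSB = 3.76 V / 2^16 ≈ 57.37 µV.
(1.2624866 − (-1.88)) / LSB = 3.1424866 × 65536/3.76 = 54772.8728. Nearest integer: k = 54773.
Reconstructed level: -1.88 + 54773 × 3.76/65536 V = 1.2624938965 V.
V_in − V_code = 1.2624866 − (1.2624938965) = −7.30 µV.

−7.30 µV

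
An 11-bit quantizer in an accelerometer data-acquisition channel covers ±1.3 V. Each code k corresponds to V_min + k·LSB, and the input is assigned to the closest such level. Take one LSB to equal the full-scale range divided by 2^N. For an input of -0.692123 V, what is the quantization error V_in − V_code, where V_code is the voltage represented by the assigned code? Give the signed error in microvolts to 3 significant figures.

−228 µV

The full-scale span is 1.3 − (-1.3) = 2.6 V. LSB = 2.6 V / 2^11 ≈ 1.270 mV.
(-0.692123 − (-1.3)) / LSB = 0.607877 × 2048/2.6 = 478.8200. Nearest integer: k = 479.
V_code = -1.3 + (479/2048) × 2.6 = -0.6918945313 V.
e = -0.692123 − (-0.6918945313) = −228 µV.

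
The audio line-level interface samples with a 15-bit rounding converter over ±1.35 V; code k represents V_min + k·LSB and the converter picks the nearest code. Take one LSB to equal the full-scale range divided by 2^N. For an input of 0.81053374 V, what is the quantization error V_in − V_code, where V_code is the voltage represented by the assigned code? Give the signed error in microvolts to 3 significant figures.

−10.1 µV

Span: 1.35 V − (-1.35 V) = 2.7 V. LSB = 2.7 V / 2^15 ≈ 82.40 µV.
Position in LSBs: (0.81053374 − (-1.35)) × 32768/2.7 = 26220.8776; rounding gives k = 26221.
Reconstructed level: -1.35 + 26221 × 2.7/32768 V = 0.81054382324 V.
e = 0.81053374 − (0.81054382324) = −10.1 µV.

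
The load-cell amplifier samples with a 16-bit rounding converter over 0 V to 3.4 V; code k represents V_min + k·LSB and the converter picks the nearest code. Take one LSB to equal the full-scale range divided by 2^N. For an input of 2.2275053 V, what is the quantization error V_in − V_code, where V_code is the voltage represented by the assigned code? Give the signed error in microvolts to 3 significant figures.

Full-scale range = 3.4 V. LSB = 3.4 V / 2^16 ≈ 51.88 µV.
Position in LSBs: (2.2275053 − (0)) × 65536/3.4 = 42935.8198; rounding gives k = 42936.
Reconstructed level: 0 + 42936 × 3.4/65536 V = 2.2275146484 V.
V_in − V_code = 2.2275053 − (2.2275146484) = −9.35 µV.

−9.35 µV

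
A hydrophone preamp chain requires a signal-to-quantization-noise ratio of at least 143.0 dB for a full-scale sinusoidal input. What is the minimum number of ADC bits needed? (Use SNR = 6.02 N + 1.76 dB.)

Solving 6.02 N ≥ 143.0 − 1.76: N ≥ 23.462. Round up → N = 24.

24 bits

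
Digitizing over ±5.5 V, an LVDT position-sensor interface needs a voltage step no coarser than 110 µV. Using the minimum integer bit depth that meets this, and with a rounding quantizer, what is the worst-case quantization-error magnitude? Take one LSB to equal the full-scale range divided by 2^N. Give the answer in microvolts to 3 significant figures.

42.0 µV

The full-scale span is 5.5 − (-5.5) = 11 V.
Levels needed ≥ 11/110 µV = 100000. 2^17 = 131072 suffices, so N_min = 17.
LSB = 11 V ÷ 2^17 = 11/131072 V = 83.923 µV.
Half an LSB is 42.0 µV.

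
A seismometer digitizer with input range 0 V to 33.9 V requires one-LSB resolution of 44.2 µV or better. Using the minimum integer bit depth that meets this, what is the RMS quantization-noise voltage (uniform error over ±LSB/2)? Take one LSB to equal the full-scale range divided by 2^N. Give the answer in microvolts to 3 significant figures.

Full-scale range = 33.9 V.
Need 2^N ≥ 33.9 V / 44.2 µV = 767000 → N_min = 20.
LSB = 33.9 V ÷ 2^20 = 33.9/1048576 V = 32.330 µV.
RMS noise = LSB/√12 = 9.33 µV.

9.33 µV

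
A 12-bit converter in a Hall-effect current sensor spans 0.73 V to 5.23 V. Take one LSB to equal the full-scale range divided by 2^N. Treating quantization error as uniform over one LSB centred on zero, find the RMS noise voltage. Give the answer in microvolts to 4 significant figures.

Full-scale range = 5.23 V − (0.73 V) = 4.5 V.
LSB = 4.5 V ÷ 2^12 = 4.5/4096 V = 1.09863 mV.
V_rms = LSB/√12 = 1.09863 mV / √12 = 317.1 µV.

317.1 µV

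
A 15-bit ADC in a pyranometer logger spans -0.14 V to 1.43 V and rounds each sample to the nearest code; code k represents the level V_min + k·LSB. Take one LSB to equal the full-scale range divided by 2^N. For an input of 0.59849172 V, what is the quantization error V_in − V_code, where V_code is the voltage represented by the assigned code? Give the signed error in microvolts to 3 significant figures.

+14.9 µV

The full-scale span is 1.43 − (-0.14) = 1.57 V. LSB = 1.57 V / 2^15 ≈ 47.91 µV.
Position in LSBs: (0.59849172 − (-0.14)) × 32768/1.57 = 15413.3100; rounding gives k = 15413.
V_code = V_min + k × range/2^15 = -0.14 + 15413 × 1.57/32768 = 0.59847686768 V.
V_in − V_code = 0.59849172 − (0.59847686768) = +14.9 µV.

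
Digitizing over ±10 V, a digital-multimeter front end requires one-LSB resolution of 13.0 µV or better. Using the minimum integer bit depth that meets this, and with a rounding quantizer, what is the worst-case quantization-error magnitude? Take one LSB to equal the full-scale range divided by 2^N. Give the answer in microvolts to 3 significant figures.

4.77 µV

Full-scale range = 10 V − (-10 V) = 20 V.
20 V / 13.0 µV = 1.538e6. Since 2^20 = 1048576 and 2^21 = 2097152, N = 21.
Step size = 20/2097152 V = 9.5367 µV.
|e|_max = LSB/2 = 4.77 µV.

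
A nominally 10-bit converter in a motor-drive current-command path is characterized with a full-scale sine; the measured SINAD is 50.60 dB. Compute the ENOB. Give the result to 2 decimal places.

(50.60 − 1.76) / 6.02 = 48.84/6.02 = 8.1130 effective bits.

8.11 bits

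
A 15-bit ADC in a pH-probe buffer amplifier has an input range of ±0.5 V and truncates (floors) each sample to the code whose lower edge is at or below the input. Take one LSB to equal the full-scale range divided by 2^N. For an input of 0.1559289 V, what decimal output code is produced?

Range = 0.5 − (-0.5) = 1 V. LSB = 1 V / 2^15 ≈ 30.52 µV.
V_in − V_min = 0.1559289 − (-0.5) = 0.6559289 V.
Divide by LSB: 0.6559289 × 32768/1 = 21493.4782.
Truncating gives code 21493.

21493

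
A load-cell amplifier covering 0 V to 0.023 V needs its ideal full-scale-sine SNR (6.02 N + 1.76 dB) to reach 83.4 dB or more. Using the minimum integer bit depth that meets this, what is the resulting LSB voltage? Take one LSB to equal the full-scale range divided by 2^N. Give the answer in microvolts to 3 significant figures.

Range is 0.023 V.
N ≥ (83.4 − 1.76)/6.02 = 13.561 → N_min = 14.
One LSB is 0.023 V / 16384 = 1.40 µV.

1.40 µV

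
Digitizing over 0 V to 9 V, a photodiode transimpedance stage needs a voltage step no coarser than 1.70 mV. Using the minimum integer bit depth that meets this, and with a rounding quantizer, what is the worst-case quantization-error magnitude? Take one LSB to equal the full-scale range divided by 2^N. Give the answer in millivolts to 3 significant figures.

V_FS = 9 V.
Need 2^N ≥ 9 V / 1.70 mV = 5294 → N_min = 13.
LSB = 9 V ÷ 2^13 = 9/8192 V = 1.0986 mV.
|e|_max = LSB/2 = 0.549 mV.

0.549 mV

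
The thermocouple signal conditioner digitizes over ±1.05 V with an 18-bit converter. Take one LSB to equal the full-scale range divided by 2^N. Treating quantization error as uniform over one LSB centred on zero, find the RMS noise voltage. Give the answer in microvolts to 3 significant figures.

Range = 1.05 − (-1.05) = 2.1 V.
One LSB is 2.1 V / 262144 = 8.0109 µV.
V_rms = LSB/√12 = 8.0109 µV / √12 = 2.31 µV.

2.31 µV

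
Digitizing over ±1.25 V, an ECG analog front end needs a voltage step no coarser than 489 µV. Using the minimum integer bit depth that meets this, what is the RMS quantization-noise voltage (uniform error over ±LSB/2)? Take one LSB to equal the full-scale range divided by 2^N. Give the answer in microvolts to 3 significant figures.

The full-scale span is 1.25 − (-1.25) = 2.5 V.
Levels needed ≥ 2.5/489 µV = 5112. 2^13 = 8192 suffices, so N_min = 13.
One LSB is 2.5 V / 8192 = 305.18 µV.
σ_q = LSB/√12 = 305.18 µV/3.4641 = 88.1 µV.

88.1 µV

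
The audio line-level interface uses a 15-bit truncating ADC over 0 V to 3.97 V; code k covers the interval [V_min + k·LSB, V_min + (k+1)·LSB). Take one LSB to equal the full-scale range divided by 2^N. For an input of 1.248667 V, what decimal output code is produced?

Span = 3.97 V. LSB = 3.97 V / 2^15 ≈ 121.2 µV.
V_in − V_min = 1.248667 − (0) = 1.248667 V.
Divide by LSB: 1.248667 × 32768/3.97 = 10306.3779.
Truncating gives code 10306.

10306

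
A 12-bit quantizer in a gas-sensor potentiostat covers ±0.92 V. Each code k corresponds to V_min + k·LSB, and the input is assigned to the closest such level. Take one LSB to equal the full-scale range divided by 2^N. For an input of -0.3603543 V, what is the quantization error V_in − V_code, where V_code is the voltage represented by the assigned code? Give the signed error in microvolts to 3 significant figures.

−80.9 µV

The full-scale span is 0.92 − (-0.92) = 1.84 V. LSB = 1.84 V / 2^12 ≈ 449.2 µV.
(-0.3603543 − (-0.92)) / LSB = 0.5596457 × 4096/1.84 = 1245.8200. Nearest integer: k = 1246.
V_code = V_min + k × range/2^12 = -0.92 + 1246 × 1.84/4096 = -0.3602734375 V.
e = -0.3603543 − (-0.3602734375) = −80.9 µV.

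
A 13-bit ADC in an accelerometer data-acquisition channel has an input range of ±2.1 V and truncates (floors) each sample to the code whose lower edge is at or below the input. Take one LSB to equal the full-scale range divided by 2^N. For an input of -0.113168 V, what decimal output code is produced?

3875

Range = 2.1 − (-2.1) = 4.2 V. LSB = 4.2 V / 2^13 ≈ 0.5127 mV.
code = ⌊(V_in − V_min)/LSB⌋ = ⌊(V_in − V_min) × 2^13 / range⌋
     = ⌊(-0.113168 − (-2.1)) × 8192 / 4.2⌋ = ⌊1.986832 × 8192/4.2⌋
     = ⌊3875.269⌋ = 3875.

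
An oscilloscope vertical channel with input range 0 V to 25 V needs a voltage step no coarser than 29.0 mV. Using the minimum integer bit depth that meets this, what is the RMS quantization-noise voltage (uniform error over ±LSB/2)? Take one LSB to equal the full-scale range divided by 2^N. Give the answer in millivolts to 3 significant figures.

Full-scale range = 25 V.
Need 2^N ≥ 25 V / 29.0 mV = 862.1 → N_min = 10.
LSB = 25 V / 2^10 = 24.414 mV.
V_rms = LSB/√12 = 7.05 mV.

7.05 mV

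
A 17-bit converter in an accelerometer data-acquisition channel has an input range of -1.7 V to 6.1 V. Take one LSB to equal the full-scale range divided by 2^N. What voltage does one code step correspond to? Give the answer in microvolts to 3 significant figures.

59.5 µV

The full-scale span is 6.1 − (-1.7) = 7.8 V.
There are 2^17 = 131072 steps.
LSB = 7.8 V / 2^17 = 59.5 µV.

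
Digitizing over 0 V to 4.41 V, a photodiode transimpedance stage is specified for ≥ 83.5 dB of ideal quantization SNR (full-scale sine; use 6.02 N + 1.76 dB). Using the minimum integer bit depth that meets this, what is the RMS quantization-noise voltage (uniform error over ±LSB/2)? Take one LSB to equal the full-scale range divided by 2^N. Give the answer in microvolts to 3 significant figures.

77.7 µV

V_FS = 4.41 V.
N ≥ (83.5 − 1.76)/6.02 = 13.578 → N_min = 14.
LSB = 4.41 V / 2^14 = 269.17 µV.
σ_q = LSB/√12 = 269.17 µV/3.4641 = 77.7 µV.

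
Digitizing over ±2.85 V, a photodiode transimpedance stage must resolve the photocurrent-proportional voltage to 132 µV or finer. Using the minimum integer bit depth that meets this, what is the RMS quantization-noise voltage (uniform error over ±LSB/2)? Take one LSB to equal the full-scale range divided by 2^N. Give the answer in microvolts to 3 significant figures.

25.1 µV

Full-scale range = 2.85 V − (-2.85 V) = 5.7 V.
Required number of levels: 5.7/132 µV = 43182; smallest N with 2^N ≥ that is 16.
LSB = 5.7 V ÷ 2^16 = 5.7/65536 V = 86.975 µV.
σ_q = LSB/√12 = 86.975 µV/3.4641 = 25.1 µV.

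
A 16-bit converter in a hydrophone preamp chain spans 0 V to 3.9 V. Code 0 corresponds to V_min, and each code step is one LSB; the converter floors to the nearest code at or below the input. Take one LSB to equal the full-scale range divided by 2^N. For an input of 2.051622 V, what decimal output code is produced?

34475

V_FS = 3.9 V. LSB = 3.9 V / 2^16 ≈ 59.51 µV.
code = ⌊(V_in − V_min)/LSB⌋ = ⌊(V_in − V_min) × 2^16 / range⌋
     = ⌊(2.051622 − (0)) × 65536 / 3.9⌋ = ⌊2.051622 × 65536/3.9⌋
     = ⌊34475.667⌋ = 34475.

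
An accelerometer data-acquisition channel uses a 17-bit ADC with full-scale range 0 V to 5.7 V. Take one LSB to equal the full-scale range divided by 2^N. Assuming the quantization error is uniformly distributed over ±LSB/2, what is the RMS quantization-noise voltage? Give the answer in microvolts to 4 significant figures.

12.55 µV

Span = 5.7 V.
Step size = 5.7/131072 V = 43.4875 µV.
V_rms = LSB/√12 = 43.4875 µV / √12 = 12.55 µV.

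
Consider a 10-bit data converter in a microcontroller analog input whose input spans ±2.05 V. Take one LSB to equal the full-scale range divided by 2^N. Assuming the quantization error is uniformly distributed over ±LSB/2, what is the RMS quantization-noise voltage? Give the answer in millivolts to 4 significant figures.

1.156 mV

The full-scale span is 2.05 − (-2.05) = 4.1 V.
One LSB is 4.1 V / 1024 = 4.00391 mV.
For a uniform distribution on [−LSB/2, +LSB/2], V_rms = LSB/√12 = 4.00391 mV/3.4641 = 1.156 mV.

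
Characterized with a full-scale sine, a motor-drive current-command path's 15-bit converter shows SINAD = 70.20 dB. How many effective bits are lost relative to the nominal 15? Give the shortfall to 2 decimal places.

ENOB = (SINAD − 1.76)/6.02 = (70.20 − 1.76)/6.02 = 11.3688 bits.
Lost resolution: 15 − 11.3688 = 3.6312 bits.

3.63 bits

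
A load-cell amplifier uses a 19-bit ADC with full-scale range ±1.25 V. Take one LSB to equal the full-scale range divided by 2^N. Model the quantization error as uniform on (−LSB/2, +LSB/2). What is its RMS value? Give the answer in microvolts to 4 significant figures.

Span: 1.25 V − (-1.25 V) = 2.5 V.
One LSB is 2.5 V / 524288 = 4.76837 µV.
V_rms = LSB/√12 = 4.76837 µV / √12 = 1.377 µV.

1.377 µV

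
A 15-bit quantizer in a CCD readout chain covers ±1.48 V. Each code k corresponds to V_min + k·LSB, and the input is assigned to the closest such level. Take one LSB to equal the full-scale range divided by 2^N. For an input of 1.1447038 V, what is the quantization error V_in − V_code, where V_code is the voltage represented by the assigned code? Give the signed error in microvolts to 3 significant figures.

Range = 1.48 − (-1.48) = 2.96 V. LSB = 2.96 V / 2^15 ≈ 90.33 µV.
(V_in − V_min)/LSB = (1.1447038 − (-1.48)) × 32768/2.96 = 29056.1804 → nearest code k = 29056.
Reconstructed level: -1.48 + 29056 × 2.96/32768 V = 1.1446875000 V.
e = 1.1447038 − (1.1446875000) = +16.3 µV.

+16.3 µV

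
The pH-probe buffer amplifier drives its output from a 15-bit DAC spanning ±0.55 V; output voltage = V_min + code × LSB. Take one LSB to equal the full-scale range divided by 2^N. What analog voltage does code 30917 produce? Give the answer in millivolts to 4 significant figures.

The full-scale span is 0.55 − (-0.55) = 1.1 V. LSB = 1.1 V / 2^15.
V_out = V_min + code × LSB = -0.55 V + 30917 × 1.1 V / 32768
      = -0.55 V + 1.03786 V = 0.487863 V.

487.9 mV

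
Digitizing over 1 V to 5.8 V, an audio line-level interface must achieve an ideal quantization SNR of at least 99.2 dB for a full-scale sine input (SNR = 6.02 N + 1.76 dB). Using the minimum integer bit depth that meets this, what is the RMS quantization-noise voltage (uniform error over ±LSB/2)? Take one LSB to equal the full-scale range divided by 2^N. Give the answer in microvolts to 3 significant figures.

Full-scale range = 5.8 V − (1 V) = 4.8 V.
Required N = ⌈(99.2 − 1.76)/6.02⌉ = ⌈16.186⌉ = 17.
LSB = 4.8 V / 2^17 = 36.621 µV.
RMS noise = LSB/√12 = 10.6 µV.

10.6 µV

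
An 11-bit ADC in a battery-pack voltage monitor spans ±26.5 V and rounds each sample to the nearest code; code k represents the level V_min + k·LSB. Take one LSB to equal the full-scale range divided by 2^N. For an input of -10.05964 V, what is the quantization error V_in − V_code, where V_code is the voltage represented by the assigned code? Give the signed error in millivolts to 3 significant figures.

The full-scale span is 26.5 − (-26.5) = 53 V. LSB = 53 V / 2^11 ≈ 25.88 mV.
(V_in − V_min)/LSB = (-10.05964 − (-26.5)) × 2048/53 = 635.2803 → nearest code k = 635.
V_code = V_min + k × range/2^11 = -26.5 + 635 × 53/2048 = -10.06689453 V.
Error = V_in − V_code = -10.05964 − (-10.06689453) = +7.25 mV.

+7.25 mV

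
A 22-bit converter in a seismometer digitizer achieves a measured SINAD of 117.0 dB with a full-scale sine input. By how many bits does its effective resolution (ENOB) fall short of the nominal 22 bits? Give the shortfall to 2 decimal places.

Effective bits = (117.0 − 1.76)/6.02 = 19.1429.
22 − 19.1429 = 2.86 bits below nominal.

2.86 bits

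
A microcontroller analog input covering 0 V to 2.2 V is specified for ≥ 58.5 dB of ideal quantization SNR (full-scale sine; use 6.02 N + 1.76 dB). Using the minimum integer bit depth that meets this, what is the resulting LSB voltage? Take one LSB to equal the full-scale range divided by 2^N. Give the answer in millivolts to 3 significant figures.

2.15 mV

V_FS = 2.2 V.
6.02 N + 1.76 ≥ 58.5 gives N ≥ 9.425, so the minimum integer is 10.
One LSB is 2.2 V / 1024 = 2.15 mV.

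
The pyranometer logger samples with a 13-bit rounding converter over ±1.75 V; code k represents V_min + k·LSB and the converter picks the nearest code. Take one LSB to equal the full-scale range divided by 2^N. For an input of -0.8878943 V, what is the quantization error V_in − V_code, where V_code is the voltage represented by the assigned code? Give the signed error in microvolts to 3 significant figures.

−76.9 µV

Range = 1.75 − (-1.75) = 3.5 V. LSB = 3.5 V / 2^13 ≈ 427.2 µV.
(V_in − V_min)/LSB = (-0.8878943 − (-1.75)) × 8192/3.5 = 2017.8200 → nearest code k = 2018.
V_code = -1.75 + (2018/8192) × 3.5 = -0.8878173828 V.
Error = V_in − V_code = -0.8878943 − (-0.8878173828) = −76.9 µV.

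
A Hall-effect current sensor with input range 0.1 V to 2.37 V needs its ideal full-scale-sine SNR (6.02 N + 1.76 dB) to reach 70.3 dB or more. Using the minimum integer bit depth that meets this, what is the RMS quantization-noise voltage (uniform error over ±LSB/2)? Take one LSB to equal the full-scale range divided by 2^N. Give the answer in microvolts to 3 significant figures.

160 µV

Span: 2.37 V − (0.1 V) = 2.27 V.
N ≥ (70.3 − 1.76)/6.02 = 11.385 → N_min = 12.
One LSB is 2.27 V / 4096 = 0.55420 mV.
RMS noise = LSB/√12 = 160 µV.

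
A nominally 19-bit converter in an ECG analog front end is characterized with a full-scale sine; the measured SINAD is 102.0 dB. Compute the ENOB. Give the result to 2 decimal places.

16.65 bits

Inverting SNR = 6.02 N + 1.76: N_eff = (102.0 − 1.76)/6.02 = 16.6512.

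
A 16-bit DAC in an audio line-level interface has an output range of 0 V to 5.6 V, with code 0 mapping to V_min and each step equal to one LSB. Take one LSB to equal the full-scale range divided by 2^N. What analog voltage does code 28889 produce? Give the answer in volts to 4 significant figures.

2.469 V

Range is 5.6 V. LSB = 5.6 V / 2^16.
Output = V_min + (28889/65536) × range = 0 + 0.440811 × 5.6 V
      = 0 + 2.46854 = 2.46854 V.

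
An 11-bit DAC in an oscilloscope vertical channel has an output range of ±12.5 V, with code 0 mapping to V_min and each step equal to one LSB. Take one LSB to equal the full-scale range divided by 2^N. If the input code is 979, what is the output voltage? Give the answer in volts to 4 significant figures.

The full-scale span is 12.5 − (-12.5) = 25 V. LSB = 25 V / 2^11.
Output = V_min + (979/2048) × range = -12.5 + 0.478027 × 25 V
      = -12.5 V + 11.9507 V = -0.549316 V.

-0.5493 V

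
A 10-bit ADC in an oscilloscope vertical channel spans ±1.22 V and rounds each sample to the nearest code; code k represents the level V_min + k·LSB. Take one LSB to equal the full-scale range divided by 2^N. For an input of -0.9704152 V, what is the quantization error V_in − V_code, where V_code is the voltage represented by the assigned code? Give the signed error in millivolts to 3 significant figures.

−0.611 mV

Range = 1.22 − (-1.22) = 2.44 V. LSB = 2.44 V / 2^10 ≈ 2.383 mV.
(V_in − V_min)/LSB = (-0.9704152 − (-1.22)) × 1024/2.44 = 104.7438 → nearest code k = 105.
V_code = V_min + k × range/2^10 = -1.22 + 105 × 2.44/1024 = -0.9698046875 V.
V_in − V_code = -0.9704152 − (-0.9698046875) = −0.611 mV.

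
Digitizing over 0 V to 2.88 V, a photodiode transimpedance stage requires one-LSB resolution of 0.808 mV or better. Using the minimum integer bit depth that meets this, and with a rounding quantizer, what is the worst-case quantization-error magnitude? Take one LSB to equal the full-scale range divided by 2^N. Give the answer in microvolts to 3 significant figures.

352 µV

Range is 2.88 V.
Levels needed ≥ 2.88/0.808 mV = 3564. 2^12 = 4096 suffices, so N_min = 12.
LSB = 2.88 V ÷ 2^12 = 2.88/4096 V = 0.70313 mV.
|e|_max = LSB/2 = 352 µV.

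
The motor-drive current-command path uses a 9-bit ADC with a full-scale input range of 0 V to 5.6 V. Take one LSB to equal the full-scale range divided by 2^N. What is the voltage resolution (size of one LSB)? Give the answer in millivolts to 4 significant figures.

Full-scale range = 5.6 V.
Number of codes = 2^9 = 512.
One LSB is 5.6 V / 512 = 10.94 mV.

10.94 mV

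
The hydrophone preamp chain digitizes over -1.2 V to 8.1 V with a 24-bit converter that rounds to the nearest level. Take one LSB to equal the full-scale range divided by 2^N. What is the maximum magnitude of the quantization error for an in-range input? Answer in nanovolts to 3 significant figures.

The full-scale span is 8.1 − (-1.2) = 9.3 V.
LSB = 9.3 V / 2^24 = 0.55432 µV.
Worst-case error for round-to-nearest is half an LSB: 277 nV.

277 nV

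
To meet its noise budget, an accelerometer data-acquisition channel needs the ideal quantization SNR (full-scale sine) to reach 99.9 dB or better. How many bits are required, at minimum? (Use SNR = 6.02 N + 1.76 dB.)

17 bits

N ≥ (99.9 − 1.76)/6.02 = 16.302 → N_min = 17.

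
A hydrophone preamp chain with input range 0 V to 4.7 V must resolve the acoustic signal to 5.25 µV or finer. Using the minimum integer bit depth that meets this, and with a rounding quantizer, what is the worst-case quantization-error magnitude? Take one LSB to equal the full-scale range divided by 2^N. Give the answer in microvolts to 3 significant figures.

V_FS = 4.7 V.
Levels needed ≥ 4.7/5.25 µV = 895200. 2^20 = 1048576 suffices, so N_min = 20.
LSB = 4.7 V ÷ 2^20 = 4.7/1048576 V = 4.4823 µV.
|e|_max = LSB/2 = 2.24 µV.

2.24 µV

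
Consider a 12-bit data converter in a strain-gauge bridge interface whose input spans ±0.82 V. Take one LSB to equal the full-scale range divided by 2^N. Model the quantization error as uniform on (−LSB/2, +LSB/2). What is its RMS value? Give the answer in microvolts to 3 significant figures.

116 µV

The full-scale span is 0.82 − (-0.82) = 1.64 V.
One LSB is 1.64 V / 4096 = 400.39 µV.
For a uniform distribution on [−LSB/2, +LSB/2], V_rms = LSB/√12 = 400.39 µV/3.4641 = 116 µV.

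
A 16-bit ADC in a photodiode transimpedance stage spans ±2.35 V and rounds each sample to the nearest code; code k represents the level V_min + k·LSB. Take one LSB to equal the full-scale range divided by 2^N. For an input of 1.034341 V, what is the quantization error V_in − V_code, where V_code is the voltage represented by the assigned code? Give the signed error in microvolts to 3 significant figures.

Range = 2.35 − (-2.35) = 4.7 V. LSB = 4.7 V / 2^16 ≈ 71.72 µV.
Position in LSBs: (1.034341 − (-2.35)) × 65536/4.7 = 47190.6748; rounding gives k = 47191.
V_code = V_min + k × range/2^16 = -2.35 + 47191 × 4.7/65536 = 1.0343643188 V.
e = 1.034341 − (1.0343643188) = −23.3 µV.

−23.3 µV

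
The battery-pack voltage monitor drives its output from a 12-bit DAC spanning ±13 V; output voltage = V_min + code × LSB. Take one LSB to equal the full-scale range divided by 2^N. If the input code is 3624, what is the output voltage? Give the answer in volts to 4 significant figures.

10.00 V

The full-scale span is 13 − (-13) = 26 V. LSB = 26 V / 2^12.
Output = V_min + (3624/4096) × range = -13 + 0.884766 × 26 V
      = -13 V + 23.0039 V = 10.0039 V.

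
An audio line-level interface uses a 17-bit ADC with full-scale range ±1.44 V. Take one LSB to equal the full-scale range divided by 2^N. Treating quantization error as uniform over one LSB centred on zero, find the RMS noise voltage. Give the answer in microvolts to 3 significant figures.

Range = 1.44 − (-1.44) = 2.88 V.
One LSB is 2.88 V / 131072 = 21.973 µV.
RMS of a uniform error over width LSB is LSB/√12 = 6.34 µV.

6.34 µV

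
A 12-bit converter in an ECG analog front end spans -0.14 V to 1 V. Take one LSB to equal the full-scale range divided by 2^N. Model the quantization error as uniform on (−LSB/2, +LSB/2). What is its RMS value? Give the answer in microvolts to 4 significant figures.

The full-scale span is 1 − (-0.14) = 1.14 V.
One LSB is 1.14 V / 4096 = 278.320 µV.
For a uniform distribution on [−LSB/2, +LSB/2], V_rms = LSB/√12 = 278.320 µV/3.4641 = 80.34 µV.

80.34 µV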